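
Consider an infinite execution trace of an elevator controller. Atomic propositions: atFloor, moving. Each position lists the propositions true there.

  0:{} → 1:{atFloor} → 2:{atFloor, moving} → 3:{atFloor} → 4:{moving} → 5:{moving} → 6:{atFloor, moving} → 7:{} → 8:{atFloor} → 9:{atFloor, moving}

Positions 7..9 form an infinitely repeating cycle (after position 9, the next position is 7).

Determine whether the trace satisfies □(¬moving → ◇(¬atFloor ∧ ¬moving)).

¬moving → ◇(¬atFloor ∧ ¬moving) holds at every position 0..9, and those are all positions ever visited, so □(¬moving → ◇(¬atFloor ∧ ¬moving)) holds.
Positions where ¬moving holds: 0, 1, 3, 7, 8.
Check ◇(¬atFloor ∧ ¬moving) at each: 0→ok, 1→ok, 3→ok, 7→ok, 8→ok.

Yes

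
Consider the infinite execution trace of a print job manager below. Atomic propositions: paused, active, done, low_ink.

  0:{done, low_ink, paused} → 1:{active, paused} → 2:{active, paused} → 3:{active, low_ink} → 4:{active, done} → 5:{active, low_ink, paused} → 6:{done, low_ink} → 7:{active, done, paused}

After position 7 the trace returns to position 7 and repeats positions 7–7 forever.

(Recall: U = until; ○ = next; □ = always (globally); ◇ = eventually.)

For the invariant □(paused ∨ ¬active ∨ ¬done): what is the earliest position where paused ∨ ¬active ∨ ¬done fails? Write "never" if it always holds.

Check paused ∨ ¬active ∨ ¬done at each position in order: 0 ✓, 1 ✓, 2 ✓, 3 ✓.
At position 4 the labels are {active, done}, so paused ∨ ¬active ∨ ¬done is false there. This is the first violation.

4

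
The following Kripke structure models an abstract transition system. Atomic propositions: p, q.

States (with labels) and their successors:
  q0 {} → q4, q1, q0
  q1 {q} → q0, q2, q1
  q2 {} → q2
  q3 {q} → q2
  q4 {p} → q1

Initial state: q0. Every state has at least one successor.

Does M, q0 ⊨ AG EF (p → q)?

States satisfying EF (p → q): {q0, q1, q2, q3, q4}.
States satisfying AG EF (p → q): {q0, q1, q2, q3, q4}.
Every state reachable from q0 satisfies EF (p → q).
q0 ∈ Sat(AG EF (p → q)).

Yes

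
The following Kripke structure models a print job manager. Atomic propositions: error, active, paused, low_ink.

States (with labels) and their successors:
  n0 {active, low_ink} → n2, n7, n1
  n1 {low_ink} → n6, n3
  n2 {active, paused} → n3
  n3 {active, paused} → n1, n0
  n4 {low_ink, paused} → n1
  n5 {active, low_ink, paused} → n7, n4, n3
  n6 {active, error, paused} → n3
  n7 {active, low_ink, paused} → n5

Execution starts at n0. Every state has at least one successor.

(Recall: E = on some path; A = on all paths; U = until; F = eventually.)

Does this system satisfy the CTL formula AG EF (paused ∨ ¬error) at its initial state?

States satisfying EF (paused ∨ ¬error): {n0, n1, n2, n3, n4, n5, n6, n7}.
States satisfying AG EF (paused ∨ ¬error): {n0, n1, n2, n3, n4, n5, n6, n7}.
Every state reachable from n0 satisfies EF (paused ∨ ¬error).
n0 ∈ Sat(AG EF (paused ∨ ¬error)).

Satisfied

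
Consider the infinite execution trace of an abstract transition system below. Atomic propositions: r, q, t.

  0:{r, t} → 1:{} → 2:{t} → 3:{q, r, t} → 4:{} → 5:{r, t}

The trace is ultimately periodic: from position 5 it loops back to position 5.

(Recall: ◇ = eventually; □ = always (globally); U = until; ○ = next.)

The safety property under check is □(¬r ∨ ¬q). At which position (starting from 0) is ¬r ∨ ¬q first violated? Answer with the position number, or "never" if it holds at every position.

3

Check ¬r ∨ ¬q at each position in order: 0 ✓, 1 ✓, 2 ✓.
At position 3 the labels are {q, r, t}, so ¬r ∨ ¬q is false there. This is the first violation.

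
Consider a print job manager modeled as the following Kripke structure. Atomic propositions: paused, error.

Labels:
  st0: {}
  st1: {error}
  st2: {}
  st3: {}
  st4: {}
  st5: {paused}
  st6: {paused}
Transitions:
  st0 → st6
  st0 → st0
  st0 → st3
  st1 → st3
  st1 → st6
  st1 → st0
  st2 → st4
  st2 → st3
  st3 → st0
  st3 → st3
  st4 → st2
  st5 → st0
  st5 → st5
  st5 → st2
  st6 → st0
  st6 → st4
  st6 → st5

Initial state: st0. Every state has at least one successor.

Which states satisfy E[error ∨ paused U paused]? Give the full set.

States satisfying error ∨ paused: {st1, st5, st6}.
States satisfying paused: {st5, st6}.
States satisfying E[error ∨ paused U paused]: {st1, st5, st6}.

{st1, st5, st6}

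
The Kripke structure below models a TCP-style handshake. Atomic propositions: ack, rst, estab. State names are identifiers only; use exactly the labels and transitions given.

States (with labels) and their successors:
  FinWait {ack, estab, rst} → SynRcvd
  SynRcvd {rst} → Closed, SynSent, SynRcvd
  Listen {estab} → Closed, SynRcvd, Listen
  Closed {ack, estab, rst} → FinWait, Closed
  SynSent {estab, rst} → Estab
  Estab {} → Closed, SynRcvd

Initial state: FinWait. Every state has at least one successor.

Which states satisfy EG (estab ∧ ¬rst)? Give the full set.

{Listen}

States satisfying estab ∧ ¬rst: {Listen}.
States satisfying EG (estab ∧ ¬rst): {Listen}.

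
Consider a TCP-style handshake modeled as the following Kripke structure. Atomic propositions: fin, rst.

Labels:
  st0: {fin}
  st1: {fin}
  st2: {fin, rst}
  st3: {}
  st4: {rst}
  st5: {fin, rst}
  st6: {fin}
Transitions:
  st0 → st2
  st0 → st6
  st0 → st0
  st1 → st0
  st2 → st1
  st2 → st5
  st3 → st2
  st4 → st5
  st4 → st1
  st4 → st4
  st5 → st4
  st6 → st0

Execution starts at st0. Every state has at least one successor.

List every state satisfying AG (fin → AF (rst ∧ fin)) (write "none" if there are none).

States satisfying fin → AF (rst ∧ fin): {st2, st3, st4, st5}.
States satisfying AG (fin → AF (rst ∧ fin)): ∅.

none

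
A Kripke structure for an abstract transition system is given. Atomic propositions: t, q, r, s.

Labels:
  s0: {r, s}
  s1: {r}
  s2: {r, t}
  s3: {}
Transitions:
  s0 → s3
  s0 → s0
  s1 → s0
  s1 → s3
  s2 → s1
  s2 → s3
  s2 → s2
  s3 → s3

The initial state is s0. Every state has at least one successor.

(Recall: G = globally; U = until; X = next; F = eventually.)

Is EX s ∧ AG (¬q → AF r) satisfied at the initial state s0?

States satisfying s: {s0}.
States satisfying EX s: {s0, s1}.
States satisfying ¬q → AF r: {s0, s1, s2}.
States satisfying AG (¬q → AF r): ∅.
States satisfying EX s ∧ AG (¬q → AF r): ∅.
s0 ∉ Sat(EX s ∧ AG (¬q → AF r)).

No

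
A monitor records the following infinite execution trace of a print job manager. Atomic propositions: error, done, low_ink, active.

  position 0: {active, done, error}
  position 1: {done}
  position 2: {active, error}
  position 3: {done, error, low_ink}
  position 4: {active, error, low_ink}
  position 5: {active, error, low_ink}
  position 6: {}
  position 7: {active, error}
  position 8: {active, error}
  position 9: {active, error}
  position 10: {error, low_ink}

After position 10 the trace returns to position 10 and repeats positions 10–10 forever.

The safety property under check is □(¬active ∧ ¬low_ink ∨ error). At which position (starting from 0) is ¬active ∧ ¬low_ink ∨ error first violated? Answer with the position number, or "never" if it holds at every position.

¬active ∧ ¬low_ink ∨ error holds at every position 0..10, and those are all the positions the trace ever visits, so the invariant □(¬active ∧ ¬low_ink ∨ error) is never violated.

never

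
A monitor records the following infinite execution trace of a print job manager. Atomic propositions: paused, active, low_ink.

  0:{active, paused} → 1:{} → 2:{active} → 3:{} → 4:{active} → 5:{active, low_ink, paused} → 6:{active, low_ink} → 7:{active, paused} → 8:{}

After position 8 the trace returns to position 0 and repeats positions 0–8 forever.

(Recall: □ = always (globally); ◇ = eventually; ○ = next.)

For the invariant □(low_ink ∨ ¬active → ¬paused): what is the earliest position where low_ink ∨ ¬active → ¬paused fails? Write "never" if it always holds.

5

Check low_ink ∨ ¬active → ¬paused at each position in order: 0 ✓, 1 ✓, 2 ✓, 3 ✓, 4 ✓.
At position 5 the labels are {active, low_ink, paused}, so low_ink ∨ ¬active → ¬paused is false there. This is the first violation.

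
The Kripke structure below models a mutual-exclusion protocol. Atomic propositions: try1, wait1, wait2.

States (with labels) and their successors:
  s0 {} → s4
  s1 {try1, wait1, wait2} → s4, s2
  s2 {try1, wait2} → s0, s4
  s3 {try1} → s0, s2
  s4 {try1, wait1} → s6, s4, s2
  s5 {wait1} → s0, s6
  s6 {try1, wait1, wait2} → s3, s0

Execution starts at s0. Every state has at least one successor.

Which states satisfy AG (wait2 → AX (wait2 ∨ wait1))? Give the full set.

States satisfying wait2 → AX (wait2 ∨ wait1): {s0, s1, s3, s4, s5}.
States satisfying AG (wait2 → AX (wait2 ∨ wait1)): ∅.

none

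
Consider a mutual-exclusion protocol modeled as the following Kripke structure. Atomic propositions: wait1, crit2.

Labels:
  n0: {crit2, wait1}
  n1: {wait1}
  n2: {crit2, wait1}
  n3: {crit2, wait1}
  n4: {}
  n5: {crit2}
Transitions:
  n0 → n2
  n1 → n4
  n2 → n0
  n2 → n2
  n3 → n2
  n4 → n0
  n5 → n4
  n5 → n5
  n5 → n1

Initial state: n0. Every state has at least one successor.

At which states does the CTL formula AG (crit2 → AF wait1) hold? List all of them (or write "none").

{n0, n1, n2, n3, n4}

States satisfying crit2 → AF wait1: {n0, n1, n2, n3, n4}.
States satisfying AG (crit2 → AF wait1): {n0, n1, n2, n3, n4}.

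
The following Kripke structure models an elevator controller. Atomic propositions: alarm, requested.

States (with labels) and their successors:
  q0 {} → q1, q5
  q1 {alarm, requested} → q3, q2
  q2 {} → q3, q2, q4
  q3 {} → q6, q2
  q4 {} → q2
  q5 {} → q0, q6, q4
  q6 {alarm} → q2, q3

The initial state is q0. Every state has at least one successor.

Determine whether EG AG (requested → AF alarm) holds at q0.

States satisfying AG (requested → AF alarm): {q0, q1, q2, q3, q4, q5, q6}.
States satisfying EG AG (requested → AF alarm): {q0, q1, q2, q3, q4, q5, q6}.
q0 ∈ Sat(EG AG (requested → AF alarm)).

Satisfied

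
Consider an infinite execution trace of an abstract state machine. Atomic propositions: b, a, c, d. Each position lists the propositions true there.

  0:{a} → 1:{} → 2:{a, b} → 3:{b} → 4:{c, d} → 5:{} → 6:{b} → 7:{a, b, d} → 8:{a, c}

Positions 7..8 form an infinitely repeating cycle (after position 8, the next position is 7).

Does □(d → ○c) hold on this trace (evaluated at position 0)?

d → ○c must hold at every position from 0 onward. It fails at position 4, so □(d → ○c) is false.
Positions where d holds: 4, 7.
Check ○c at each: 4→fails, 7→ok.

No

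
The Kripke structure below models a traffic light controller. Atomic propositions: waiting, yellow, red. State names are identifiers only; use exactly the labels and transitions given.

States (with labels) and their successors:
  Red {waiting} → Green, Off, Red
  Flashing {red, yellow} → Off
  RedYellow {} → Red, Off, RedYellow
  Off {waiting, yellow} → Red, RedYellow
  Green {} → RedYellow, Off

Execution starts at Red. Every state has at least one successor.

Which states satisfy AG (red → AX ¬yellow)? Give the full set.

States satisfying red → AX ¬yellow: {Red, RedYellow, Off, Green}.
States satisfying AG (red → AX ¬yellow): {Red, RedYellow, Off, Green}.

{Red, RedYellow, Off, Green}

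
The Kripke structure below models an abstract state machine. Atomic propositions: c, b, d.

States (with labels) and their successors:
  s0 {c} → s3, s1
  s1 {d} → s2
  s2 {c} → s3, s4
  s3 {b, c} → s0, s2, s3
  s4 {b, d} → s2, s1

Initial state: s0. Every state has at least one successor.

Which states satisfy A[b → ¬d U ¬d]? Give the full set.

{s0, s1, s2, s3}

States satisfying b → ¬d: {s0, s1, s2, s3}.
States satisfying ¬d: {s0, s2, s3}.
States satisfying A[b → ¬d U ¬d]: {s0, s1, s2, s3}.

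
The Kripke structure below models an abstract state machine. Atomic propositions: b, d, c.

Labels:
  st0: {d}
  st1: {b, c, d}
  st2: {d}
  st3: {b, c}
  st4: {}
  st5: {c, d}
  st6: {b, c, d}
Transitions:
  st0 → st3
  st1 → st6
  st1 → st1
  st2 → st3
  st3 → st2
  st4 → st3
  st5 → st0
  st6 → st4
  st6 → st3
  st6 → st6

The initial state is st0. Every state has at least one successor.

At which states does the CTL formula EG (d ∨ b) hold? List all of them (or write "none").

{st0, st1, st2, st3, st5, st6}

States satisfying d ∨ b: {st0, st1, st2, st3, st5, st6}.
States satisfying EG (d ∨ b): {st0, st1, st2, st3, st5, st6}.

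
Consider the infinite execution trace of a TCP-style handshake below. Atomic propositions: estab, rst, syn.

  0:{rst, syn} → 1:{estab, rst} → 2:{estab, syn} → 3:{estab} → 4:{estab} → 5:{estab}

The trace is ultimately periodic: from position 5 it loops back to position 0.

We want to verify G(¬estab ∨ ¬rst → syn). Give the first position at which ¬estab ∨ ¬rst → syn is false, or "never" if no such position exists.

3

Check ¬estab ∨ ¬rst → syn at each position in order: 0 ✓, 1 ✓, 2 ✓.
At position 3 the labels are {estab}, so ¬estab ∨ ¬rst → syn is false there. This is the first violation.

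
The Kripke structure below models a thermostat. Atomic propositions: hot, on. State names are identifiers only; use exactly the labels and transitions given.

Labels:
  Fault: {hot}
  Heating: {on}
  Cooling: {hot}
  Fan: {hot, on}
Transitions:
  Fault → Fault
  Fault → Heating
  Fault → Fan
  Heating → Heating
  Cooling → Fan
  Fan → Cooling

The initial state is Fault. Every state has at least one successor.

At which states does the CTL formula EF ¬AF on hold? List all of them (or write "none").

States satisfying ¬AF on: {Fault}.
States satisfying EF ¬AF on: {Fault}.

{Fault}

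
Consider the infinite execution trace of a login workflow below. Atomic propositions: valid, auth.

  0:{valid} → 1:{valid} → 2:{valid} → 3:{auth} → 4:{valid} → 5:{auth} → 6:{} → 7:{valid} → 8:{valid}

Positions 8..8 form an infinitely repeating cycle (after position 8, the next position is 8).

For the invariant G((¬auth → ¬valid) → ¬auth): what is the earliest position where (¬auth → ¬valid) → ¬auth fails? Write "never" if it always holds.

3

Check (¬auth → ¬valid) → ¬auth at each position in order: 0 ✓, 1 ✓, 2 ✓.
At position 3 the labels are {auth}, so (¬auth → ¬valid) → ¬auth is false there. This is the first violation.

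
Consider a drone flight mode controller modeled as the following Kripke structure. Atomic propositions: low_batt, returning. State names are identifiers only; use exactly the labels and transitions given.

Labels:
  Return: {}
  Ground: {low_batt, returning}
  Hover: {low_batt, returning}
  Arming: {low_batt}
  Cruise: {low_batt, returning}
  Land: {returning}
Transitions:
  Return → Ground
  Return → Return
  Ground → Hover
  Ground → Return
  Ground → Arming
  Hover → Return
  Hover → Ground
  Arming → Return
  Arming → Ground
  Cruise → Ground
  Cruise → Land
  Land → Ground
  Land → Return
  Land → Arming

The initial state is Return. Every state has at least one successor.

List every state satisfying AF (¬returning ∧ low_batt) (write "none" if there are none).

{Arming}

States satisfying ¬returning ∧ low_batt: {Arming}.
States satisfying AF (¬returning ∧ low_batt): {Arming}.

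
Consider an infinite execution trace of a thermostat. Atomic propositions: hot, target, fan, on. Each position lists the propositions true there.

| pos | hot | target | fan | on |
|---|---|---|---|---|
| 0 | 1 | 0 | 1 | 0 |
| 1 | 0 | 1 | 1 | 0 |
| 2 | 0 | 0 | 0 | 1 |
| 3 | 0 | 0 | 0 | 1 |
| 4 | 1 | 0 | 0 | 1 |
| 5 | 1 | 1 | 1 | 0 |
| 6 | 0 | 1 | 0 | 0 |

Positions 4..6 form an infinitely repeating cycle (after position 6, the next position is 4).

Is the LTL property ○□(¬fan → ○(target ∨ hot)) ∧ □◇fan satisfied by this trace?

The position after 0 is 1; □(¬fan → ○(target ∨ hot)) is false there.
◇fan holds at every position 0..6, and those are all positions ever visited, so □◇fan holds.
At position 0: ○□(¬fan → ○(target ∨ hot)) is false; □◇fan is true; so ○□(¬fan → ○(target ∨ hot)) ∧ □◇fan is false.

No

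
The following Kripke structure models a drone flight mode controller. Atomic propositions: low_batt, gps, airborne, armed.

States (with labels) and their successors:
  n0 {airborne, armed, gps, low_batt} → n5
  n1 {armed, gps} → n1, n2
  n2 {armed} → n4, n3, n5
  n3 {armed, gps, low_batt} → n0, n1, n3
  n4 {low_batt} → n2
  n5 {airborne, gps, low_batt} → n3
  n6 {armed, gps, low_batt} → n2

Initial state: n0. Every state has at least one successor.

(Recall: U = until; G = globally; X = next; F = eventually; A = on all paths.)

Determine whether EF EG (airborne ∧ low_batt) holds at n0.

No

States satisfying EG (airborne ∧ low_batt): ∅.
States satisfying EF EG (airborne ∧ low_batt): ∅.
No suitable path/successor from n0 witnesses the formula.
n0 ∉ Sat(EF EG (airborne ∧ low_batt)).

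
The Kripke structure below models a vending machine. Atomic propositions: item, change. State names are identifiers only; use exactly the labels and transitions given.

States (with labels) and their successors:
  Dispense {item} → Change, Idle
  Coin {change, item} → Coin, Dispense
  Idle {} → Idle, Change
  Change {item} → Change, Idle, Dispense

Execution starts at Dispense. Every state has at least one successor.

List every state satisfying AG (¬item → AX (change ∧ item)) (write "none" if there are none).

States satisfying ¬item → AX (change ∧ item): {Dispense, Coin, Change}.
States satisfying AG (¬item → AX (change ∧ item)): ∅.

none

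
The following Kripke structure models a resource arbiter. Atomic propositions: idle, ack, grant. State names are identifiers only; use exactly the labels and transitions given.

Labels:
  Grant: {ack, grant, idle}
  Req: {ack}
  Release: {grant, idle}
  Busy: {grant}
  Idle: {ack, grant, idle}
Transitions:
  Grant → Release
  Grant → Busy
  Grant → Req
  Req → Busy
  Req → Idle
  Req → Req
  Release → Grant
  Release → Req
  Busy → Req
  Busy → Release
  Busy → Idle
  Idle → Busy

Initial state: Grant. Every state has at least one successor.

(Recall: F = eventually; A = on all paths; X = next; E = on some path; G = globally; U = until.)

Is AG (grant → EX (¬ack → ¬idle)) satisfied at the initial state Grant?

Satisfied

States satisfying grant → EX (¬ack → ¬idle): {Grant, Req, Release, Busy, Idle}.
States satisfying AG (grant → EX (¬ack → ¬idle)): {Grant, Req, Release, Busy, Idle}.
Every state reachable from Grant satisfies grant → EX (¬ack → ¬idle).
Grant ∈ Sat(AG (grant → EX (¬ack → ¬idle))).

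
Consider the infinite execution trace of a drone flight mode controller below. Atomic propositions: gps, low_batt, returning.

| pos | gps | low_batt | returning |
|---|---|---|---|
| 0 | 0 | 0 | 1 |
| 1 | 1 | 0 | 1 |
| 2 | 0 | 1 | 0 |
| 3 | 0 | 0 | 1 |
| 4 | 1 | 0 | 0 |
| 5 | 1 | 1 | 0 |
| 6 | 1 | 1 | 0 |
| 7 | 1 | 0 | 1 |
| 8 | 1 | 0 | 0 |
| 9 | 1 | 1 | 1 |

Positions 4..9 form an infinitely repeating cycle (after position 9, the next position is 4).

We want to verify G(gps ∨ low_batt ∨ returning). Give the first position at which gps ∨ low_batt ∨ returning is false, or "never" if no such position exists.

gps ∨ low_batt ∨ returning holds at every position 0..9, and those are all the positions the trace ever visits, so the invariant G(gps ∨ low_batt ∨ returning) is never violated.

never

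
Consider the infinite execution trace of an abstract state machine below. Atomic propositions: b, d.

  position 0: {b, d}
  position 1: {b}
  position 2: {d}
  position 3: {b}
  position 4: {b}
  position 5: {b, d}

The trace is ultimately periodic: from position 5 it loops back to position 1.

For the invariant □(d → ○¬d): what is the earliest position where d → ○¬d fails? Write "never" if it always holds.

d → ○¬d holds at every position 0..5, and those are all the positions the trace ever visits, so the invariant □(d → ○¬d) is never violated.

never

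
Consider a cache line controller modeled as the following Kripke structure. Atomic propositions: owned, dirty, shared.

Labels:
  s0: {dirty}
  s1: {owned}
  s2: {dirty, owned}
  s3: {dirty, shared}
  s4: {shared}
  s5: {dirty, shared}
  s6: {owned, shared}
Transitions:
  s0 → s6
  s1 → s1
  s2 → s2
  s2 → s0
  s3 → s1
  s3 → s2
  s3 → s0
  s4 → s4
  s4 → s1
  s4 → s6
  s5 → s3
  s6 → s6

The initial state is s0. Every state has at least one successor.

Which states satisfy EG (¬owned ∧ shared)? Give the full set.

States satisfying ¬owned ∧ shared: {s3, s4, s5}.
States satisfying EG (¬owned ∧ shared): {s4}.

{s4}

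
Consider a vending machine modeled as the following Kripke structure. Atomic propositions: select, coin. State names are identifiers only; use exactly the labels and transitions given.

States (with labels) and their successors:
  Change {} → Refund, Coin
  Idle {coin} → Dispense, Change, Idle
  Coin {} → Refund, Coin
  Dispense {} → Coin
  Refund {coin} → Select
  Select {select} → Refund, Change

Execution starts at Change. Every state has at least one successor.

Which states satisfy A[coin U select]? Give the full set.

States satisfying coin: {Idle, Refund}.
States satisfying select: {Select}.
States satisfying A[coin U select]: {Refund, Select}.

{Refund, Select}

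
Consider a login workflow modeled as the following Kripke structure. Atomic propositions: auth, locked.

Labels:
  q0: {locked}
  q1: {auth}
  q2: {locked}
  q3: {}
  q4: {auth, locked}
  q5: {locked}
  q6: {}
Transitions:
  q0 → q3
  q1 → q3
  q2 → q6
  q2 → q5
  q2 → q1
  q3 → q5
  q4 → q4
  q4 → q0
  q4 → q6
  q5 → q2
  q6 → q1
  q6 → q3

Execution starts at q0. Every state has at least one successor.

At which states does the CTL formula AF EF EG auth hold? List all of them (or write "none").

States satisfying EF EG auth: {q4}.
States satisfying AF EF EG auth: {q4}.

{q4}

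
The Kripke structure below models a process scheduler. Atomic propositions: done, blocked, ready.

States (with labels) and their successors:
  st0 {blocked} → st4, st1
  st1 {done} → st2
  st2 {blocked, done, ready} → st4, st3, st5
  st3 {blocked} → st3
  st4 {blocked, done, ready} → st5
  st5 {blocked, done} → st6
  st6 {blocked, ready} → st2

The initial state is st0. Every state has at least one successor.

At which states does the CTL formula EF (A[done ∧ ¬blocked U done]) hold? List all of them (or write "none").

{st0, st1, st2, st4, st5, st6}

States satisfying A[done ∧ ¬blocked U done]: {st1, st2, st4, st5}.
States satisfying EF (A[done ∧ ¬blocked U done]): {st0, st1, st2, st4, st5, st6}.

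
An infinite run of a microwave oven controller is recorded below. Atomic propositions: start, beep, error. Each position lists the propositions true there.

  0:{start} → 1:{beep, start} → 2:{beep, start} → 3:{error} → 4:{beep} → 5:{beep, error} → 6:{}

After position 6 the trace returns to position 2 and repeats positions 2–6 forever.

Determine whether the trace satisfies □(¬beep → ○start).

¬beep → ○start must hold at every position from 0 onward. It fails at position 3, so □(¬beep → ○start) is false.
Positions where ¬beep holds: 0, 3, 6.
Check ○start at each: 0→ok, 3→fails, 6→ok.

Violated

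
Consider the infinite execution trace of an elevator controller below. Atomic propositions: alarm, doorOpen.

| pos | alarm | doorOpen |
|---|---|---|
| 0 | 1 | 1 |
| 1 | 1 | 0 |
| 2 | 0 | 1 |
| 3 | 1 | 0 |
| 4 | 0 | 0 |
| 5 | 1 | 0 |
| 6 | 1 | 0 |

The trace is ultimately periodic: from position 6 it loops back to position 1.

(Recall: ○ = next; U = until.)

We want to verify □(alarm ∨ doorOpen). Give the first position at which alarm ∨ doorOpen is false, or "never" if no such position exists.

Check alarm ∨ doorOpen at each position in order: 0 ✓, 1 ✓, 2 ✓, 3 ✓.
At position 4 the labels are {}, so alarm ∨ doorOpen is false there. This is the first violation.

4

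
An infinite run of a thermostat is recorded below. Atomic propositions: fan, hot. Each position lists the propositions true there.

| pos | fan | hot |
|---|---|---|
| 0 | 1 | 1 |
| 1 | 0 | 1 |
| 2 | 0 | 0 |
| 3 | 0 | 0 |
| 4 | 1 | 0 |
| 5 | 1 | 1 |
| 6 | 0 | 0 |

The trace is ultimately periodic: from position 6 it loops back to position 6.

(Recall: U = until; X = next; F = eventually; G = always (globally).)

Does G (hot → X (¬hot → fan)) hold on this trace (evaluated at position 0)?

Violated

hot → X (¬hot → fan) must hold at every position from 0 onward. It fails at position 1, so G (hot → X (¬hot → fan)) is false.
Positions where hot holds: 0, 1, 5.
Check X (¬hot → fan) at each: 0→ok, 1→fails, 5→fails.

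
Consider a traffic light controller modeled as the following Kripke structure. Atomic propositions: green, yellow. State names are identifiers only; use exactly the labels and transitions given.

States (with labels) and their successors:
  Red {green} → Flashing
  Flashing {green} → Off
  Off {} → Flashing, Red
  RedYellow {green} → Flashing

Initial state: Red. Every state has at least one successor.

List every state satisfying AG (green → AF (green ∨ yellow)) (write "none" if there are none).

States satisfying green → AF (green ∨ yellow): {Red, Flashing, Off, RedYellow}.
States satisfying AG (green → AF (green ∨ yellow)): {Red, Flashing, Off, RedYellow}.

{Red, Flashing, Off, RedYellow}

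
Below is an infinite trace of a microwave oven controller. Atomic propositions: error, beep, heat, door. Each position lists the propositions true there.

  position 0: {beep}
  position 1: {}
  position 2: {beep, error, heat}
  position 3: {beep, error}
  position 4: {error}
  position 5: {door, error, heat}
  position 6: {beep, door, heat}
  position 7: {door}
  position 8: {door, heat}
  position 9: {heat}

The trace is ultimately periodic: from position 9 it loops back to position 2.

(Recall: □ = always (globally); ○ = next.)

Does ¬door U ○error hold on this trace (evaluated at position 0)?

Walking from position 0: ○error first holds at position 1, and ¬door holds at every earlier position along the way, so ¬door U ○error holds.

Yes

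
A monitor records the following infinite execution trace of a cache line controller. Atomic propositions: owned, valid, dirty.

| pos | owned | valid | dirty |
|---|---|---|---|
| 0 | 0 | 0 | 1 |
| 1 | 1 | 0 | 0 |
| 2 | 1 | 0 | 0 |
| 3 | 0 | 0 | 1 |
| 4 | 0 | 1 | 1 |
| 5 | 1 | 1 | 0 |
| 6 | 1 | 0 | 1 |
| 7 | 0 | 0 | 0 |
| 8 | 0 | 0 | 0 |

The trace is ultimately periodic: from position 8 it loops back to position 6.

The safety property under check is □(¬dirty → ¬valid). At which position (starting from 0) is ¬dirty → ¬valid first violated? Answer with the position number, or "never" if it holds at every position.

Check ¬dirty → ¬valid at each position in order: 0 ✓, 1 ✓, 2 ✓, 3 ✓, 4 ✓.
At position 5 the labels are {owned, valid}, so ¬dirty → ¬valid is false there. This is the first violation.

5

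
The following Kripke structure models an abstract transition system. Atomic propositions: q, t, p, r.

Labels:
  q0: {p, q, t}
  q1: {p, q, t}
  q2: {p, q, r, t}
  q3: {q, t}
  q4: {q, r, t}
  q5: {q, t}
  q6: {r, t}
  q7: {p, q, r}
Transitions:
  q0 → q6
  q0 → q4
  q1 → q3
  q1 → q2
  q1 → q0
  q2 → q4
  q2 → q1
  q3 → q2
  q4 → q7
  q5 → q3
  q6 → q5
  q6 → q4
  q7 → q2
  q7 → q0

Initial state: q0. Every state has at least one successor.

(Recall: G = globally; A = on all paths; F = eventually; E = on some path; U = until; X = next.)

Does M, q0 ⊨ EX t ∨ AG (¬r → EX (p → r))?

States satisfying t: {q0, q1, q2, q3, q4, q5, q6}.
States satisfying EX t: {q0, q1, q2, q3, q5, q6, q7}.
States satisfying ¬r → EX (p → r): {q0, q1, q2, q3, q4, q5, q6, q7}.
States satisfying AG (¬r → EX (p → r)): {q0, q1, q2, q3, q4, q5, q6, q7}.
States satisfying EX t ∨ AG (¬r → EX (p → r)): {q0, q1, q2, q3, q4, q5, q6, q7}.
q0 ∈ Sat(EX t ∨ AG (¬r → EX (p → r))).

Yes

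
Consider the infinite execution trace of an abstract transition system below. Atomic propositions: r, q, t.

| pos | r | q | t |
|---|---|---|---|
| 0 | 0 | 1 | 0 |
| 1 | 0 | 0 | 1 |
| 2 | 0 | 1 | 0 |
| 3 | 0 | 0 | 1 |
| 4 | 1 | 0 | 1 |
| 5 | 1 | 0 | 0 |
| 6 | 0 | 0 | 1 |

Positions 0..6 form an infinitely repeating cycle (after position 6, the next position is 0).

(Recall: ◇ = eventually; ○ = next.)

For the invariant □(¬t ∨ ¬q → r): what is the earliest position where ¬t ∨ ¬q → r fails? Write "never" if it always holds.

0

At position 0 the labels are {q}, so ¬t ∨ ¬q → r is false there. This is the first violation.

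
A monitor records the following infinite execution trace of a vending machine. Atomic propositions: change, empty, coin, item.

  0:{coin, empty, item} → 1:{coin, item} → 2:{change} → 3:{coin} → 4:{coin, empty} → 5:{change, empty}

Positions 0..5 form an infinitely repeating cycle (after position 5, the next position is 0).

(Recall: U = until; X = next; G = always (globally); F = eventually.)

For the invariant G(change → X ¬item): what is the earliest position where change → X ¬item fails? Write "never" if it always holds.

5

Check change → X ¬item at each position in order: 0 ✓, 1 ✓, 2 ✓, 3 ✓, 4 ✓.
At position 5 the labels are {change, empty} and the next position 0 has {coin, empty, item}, so change → X ¬item is false there. This is the first violation.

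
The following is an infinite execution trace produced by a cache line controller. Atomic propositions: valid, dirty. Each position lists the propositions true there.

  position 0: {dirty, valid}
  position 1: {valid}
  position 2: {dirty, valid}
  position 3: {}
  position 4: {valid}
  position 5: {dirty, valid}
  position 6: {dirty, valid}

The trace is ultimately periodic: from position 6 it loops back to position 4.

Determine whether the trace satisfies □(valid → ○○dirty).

valid → ○○dirty must hold at every position from 0 onward. It fails at position 1, so □(valid → ○○dirty) is false.
Positions where valid holds: 0, 1, 2, 4, 5, 6.
Check ○○dirty at each: 0→ok, 1→fails, 2→fails, 4→ok, 5→fails, 6→ok.

Does not hold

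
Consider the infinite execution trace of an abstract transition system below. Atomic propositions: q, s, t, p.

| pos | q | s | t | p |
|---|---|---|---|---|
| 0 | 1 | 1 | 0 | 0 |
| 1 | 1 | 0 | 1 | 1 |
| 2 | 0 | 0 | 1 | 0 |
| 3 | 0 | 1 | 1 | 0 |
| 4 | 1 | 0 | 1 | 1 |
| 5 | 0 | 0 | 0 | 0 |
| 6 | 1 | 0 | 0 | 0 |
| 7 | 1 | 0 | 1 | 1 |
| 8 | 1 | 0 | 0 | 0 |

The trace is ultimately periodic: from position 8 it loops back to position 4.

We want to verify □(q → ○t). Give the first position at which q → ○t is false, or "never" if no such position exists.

Check q → ○t at each position in order: 0 ✓, 1 ✓, 2 ✓, 3 ✓.
At position 4 the labels are {p, q, t} and the next position 5 has {}, so q → ○t is false there. This is the first violation.

4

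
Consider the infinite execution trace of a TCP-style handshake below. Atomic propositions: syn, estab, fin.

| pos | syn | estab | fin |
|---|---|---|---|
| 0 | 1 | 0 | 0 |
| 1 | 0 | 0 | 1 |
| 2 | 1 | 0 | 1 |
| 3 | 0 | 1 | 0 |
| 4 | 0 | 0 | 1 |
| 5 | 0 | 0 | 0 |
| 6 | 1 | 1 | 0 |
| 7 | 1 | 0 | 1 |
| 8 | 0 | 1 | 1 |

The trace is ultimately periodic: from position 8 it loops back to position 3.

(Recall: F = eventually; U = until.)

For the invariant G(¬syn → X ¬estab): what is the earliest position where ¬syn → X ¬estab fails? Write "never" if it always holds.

Check ¬syn → X ¬estab at each position in order: 0 ✓, 1 ✓, 2 ✓, 3 ✓, 4 ✓.
At position 5 the labels are {} and the next position 6 has {estab, syn}, so ¬syn → X ¬estab is false there. This is the first violation.

5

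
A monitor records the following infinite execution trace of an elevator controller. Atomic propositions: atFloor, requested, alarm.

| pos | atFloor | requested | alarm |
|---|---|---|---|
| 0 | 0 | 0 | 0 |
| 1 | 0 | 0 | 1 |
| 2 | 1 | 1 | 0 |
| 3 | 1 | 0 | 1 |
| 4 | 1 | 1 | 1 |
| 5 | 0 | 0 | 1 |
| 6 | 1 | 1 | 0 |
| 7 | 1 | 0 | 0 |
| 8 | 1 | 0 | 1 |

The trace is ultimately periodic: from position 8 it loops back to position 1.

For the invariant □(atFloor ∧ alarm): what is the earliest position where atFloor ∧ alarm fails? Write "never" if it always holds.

0

At position 0 the labels are {}, so atFloor ∧ alarm is false there. This is the first violation.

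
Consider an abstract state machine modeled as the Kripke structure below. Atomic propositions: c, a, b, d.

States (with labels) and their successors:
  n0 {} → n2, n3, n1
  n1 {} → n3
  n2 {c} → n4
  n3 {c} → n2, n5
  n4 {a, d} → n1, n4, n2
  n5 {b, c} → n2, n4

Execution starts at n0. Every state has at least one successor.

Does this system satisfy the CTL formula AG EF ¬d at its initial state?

Satisfied

States satisfying EF ¬d: {n0, n1, n2, n3, n4, n5}.
States satisfying AG EF ¬d: {n0, n1, n2, n3, n4, n5}.
Every state reachable from n0 satisfies EF ¬d.
n0 ∈ Sat(AG EF ¬d).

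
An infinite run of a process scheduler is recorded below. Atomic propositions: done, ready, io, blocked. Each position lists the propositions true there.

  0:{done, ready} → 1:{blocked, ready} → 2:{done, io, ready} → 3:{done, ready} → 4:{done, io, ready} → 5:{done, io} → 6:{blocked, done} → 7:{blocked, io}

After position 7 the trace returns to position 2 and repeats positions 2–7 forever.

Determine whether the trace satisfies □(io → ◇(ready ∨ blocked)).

Holds

io → ◇(ready ∨ blocked) holds at every position 0..7, and those are all positions ever visited, so □(io → ◇(ready ∨ blocked)) holds.
Positions where io holds: 2, 4, 5, 7.
Check ◇(ready ∨ blocked) at each: 2→ok, 4→ok, 5→ok, 7→ok.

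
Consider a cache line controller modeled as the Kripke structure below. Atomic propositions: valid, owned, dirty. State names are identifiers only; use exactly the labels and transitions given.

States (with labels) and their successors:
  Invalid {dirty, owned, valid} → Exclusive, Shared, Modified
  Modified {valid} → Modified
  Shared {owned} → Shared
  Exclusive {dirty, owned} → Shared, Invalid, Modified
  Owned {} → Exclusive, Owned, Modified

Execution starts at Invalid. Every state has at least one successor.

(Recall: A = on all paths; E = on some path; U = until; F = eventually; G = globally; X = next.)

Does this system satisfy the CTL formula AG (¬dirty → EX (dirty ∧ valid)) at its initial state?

States satisfying ¬dirty → EX (dirty ∧ valid): {Invalid, Exclusive}.
States satisfying AG (¬dirty → EX (dirty ∧ valid)): ∅.
Modified is reachable from Invalid and violates ¬dirty → EX (dirty ∧ valid), so AG fails at Invalid.
Invalid ∉ Sat(AG (¬dirty → EX (dirty ∧ valid))).

No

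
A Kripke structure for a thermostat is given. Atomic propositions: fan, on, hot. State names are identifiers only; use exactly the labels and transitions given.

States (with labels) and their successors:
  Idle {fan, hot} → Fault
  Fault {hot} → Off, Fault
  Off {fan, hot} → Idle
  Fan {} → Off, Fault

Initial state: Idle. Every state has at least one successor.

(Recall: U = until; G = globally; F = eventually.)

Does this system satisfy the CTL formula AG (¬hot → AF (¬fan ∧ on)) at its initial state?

Satisfied

States satisfying ¬hot → AF (¬fan ∧ on): {Idle, Fault, Off}.
States satisfying AG (¬hot → AF (¬fan ∧ on)): {Idle, Fault, Off}.
Every state reachable from Idle satisfies ¬hot → AF (¬fan ∧ on).
Idle ∈ Sat(AG (¬hot → AF (¬fan ∧ on))).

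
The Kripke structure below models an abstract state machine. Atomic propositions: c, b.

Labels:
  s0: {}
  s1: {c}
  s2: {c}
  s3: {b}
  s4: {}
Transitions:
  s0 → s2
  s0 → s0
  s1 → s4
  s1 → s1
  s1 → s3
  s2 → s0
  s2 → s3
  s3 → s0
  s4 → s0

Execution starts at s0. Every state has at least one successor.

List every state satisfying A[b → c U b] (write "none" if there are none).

{s3}

States satisfying b → c: {s0, s1, s2, s4}.
States satisfying b: {s3}.
States satisfying A[b → c U b]: {s3}.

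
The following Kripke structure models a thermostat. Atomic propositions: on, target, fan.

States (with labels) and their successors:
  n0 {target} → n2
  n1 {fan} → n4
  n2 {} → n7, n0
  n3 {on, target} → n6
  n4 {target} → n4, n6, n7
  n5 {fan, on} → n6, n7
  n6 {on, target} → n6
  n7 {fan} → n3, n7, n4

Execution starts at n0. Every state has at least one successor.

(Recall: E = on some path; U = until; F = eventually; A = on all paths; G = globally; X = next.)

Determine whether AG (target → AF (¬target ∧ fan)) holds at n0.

States satisfying target → AF (¬target ∧ fan): {n1, n2, n5, n7}.
States satisfying AG (target → AF (¬target ∧ fan)): ∅.
n0 is reachable from n0 and violates target → AF (¬target ∧ fan), so AG fails at n0.
n0 ∉ Sat(AG (target → AF (¬target ∧ fan))).

No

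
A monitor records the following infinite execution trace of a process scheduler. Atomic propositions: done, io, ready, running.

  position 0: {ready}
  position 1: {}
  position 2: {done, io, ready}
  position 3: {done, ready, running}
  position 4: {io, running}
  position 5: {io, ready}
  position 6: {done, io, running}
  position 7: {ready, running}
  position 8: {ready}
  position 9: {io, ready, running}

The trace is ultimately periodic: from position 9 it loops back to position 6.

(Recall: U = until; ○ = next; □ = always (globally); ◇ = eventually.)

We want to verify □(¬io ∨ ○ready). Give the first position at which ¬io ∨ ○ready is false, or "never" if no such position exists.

Check ¬io ∨ ○ready at each position in order: 0 ✓, 1 ✓, 2 ✓, 3 ✓, 4 ✓.
At position 5 the labels are {io, ready} and the next position 6 has {done, io, running}, so ¬io ∨ ○ready is false there. This is the first violation.

5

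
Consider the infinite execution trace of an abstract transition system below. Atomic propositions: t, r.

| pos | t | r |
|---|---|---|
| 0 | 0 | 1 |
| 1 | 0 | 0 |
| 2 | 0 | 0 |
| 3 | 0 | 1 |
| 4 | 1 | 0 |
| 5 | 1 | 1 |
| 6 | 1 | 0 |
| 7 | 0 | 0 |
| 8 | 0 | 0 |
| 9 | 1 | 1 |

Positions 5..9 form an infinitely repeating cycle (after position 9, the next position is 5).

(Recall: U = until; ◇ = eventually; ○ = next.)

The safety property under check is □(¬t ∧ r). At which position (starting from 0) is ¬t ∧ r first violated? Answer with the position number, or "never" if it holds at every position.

Check ¬t ∧ r at each position in order: 0 ✓.
At position 1 the labels are {}, so ¬t ∧ r is false there. This is the first violation.

1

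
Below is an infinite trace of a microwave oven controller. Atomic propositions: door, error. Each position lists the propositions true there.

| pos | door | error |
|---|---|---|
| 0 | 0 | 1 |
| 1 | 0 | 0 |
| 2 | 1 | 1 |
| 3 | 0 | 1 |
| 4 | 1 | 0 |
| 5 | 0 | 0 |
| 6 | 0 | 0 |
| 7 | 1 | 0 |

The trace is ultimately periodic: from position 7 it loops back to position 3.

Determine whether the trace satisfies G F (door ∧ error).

F (door ∧ error) must hold at every position from 0 onward. It fails at position 3, so G F (door ∧ error) is false.

No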